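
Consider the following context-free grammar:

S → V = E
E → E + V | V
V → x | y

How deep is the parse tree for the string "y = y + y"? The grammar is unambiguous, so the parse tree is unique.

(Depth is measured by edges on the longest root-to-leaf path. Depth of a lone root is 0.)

4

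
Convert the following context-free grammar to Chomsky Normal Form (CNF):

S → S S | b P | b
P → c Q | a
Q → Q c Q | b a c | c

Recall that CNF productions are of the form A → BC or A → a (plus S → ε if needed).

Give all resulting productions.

TB → b; S → b; TC → c; P → a; TA → a; Q → c; S → S S; S → TB P; P → TC Q; Q → Q X0; X0 → TC Q; Q → TB X1; X1 → TA TC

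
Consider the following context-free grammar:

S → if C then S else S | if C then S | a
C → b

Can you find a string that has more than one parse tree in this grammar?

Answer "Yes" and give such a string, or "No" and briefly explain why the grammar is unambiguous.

Yes - the string 'if b then if b then if b then a else a' has two distinct parse trees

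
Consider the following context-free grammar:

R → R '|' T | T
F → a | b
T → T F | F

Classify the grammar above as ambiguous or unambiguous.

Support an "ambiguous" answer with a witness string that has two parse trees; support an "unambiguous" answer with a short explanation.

Unambiguous - every string in the language has a unique parse tree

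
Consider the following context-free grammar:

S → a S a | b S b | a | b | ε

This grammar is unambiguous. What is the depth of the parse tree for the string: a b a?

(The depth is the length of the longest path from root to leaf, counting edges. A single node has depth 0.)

2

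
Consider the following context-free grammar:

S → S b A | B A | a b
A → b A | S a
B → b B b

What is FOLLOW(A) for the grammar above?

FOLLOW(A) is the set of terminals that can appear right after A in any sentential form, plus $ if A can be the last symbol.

We compute FOLLOW(A) using the standard algorithm.
FOLLOW(S) starts with {$}.
FIRST(A) = {a, b}
FIRST(B) = {b}
FIRST(S) = {a, b}
FOLLOW(A) = {$, a, b}
FOLLOW(B) = {a, b}
FOLLOW(S) = {$, a, b}
Therefore, FOLLOW(A) = {$, a, b}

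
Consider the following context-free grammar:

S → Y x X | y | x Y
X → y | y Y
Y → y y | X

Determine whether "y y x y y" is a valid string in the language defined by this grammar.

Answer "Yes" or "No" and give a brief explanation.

Yes - a valid derivation exists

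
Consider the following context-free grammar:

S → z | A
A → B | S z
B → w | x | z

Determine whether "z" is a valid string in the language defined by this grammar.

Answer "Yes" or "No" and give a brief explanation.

Yes - a valid derivation exists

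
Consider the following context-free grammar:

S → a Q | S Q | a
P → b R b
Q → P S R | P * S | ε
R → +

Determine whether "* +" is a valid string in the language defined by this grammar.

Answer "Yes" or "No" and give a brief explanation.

No - no valid derivation exists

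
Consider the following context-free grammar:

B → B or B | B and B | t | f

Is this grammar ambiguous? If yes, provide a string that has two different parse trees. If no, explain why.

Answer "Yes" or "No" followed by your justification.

Yes - the string 'f and f and f or t or t' has two distinct leftmost derivations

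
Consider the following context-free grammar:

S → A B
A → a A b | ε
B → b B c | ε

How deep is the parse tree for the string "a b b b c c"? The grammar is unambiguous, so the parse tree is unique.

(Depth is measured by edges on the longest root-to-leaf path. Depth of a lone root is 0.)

4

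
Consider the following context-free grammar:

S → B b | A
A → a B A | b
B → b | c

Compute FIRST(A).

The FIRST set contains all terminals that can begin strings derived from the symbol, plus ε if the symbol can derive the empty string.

We compute FIRST(A) using the standard algorithm.
FIRST(A) = {a, b}
FIRST(B) = {b, c}
FIRST(S) = {a, b, c}
Therefore, FIRST(A) = {a, b}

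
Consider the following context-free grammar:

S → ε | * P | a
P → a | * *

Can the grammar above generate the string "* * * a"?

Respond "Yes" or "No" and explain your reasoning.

No - no valid derivation exists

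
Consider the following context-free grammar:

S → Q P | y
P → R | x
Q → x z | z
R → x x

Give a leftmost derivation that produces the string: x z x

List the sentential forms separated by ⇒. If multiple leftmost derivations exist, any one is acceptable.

S ⇒ Q P ⇒ x z P ⇒ x z x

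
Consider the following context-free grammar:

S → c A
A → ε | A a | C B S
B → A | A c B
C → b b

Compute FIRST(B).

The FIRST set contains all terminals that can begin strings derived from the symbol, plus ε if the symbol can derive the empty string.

We compute FIRST(B) using the standard algorithm.
FIRST(A) = {a, b, ε}
FIRST(B) = {a, b, c, ε}
FIRST(C) = {b}
FIRST(S) = {c}
Therefore, FIRST(B) = {a, b, c, ε}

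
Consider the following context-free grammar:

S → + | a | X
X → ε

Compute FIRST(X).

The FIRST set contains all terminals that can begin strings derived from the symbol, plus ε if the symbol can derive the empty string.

We compute FIRST(X) using the standard algorithm.
FIRST(S) = {+, a, ε}
FIRST(X) = {ε}
Therefore, FIRST(X) = {ε}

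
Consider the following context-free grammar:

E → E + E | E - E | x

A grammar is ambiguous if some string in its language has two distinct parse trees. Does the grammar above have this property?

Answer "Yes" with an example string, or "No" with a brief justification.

Yes - the string 'x - x + x - x + x' has two distinct parse trees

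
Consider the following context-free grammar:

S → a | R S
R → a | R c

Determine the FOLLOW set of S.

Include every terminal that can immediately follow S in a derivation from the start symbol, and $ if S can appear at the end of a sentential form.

We compute FOLLOW(S) using the standard algorithm.
FOLLOW(S) starts with {$}.
FIRST(R) = {a}
FIRST(S) = {a}
FOLLOW(R) = {a, c}
FOLLOW(S) = {$}
Therefore, FOLLOW(S) = {$}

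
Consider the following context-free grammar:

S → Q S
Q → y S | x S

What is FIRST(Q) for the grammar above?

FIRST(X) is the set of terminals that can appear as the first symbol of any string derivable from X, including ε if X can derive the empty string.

We compute FIRST(Q) using the standard algorithm.
FIRST(Q) = {x, y}
FIRST(S) = {x, y}
Therefore, FIRST(Q) = {x, y}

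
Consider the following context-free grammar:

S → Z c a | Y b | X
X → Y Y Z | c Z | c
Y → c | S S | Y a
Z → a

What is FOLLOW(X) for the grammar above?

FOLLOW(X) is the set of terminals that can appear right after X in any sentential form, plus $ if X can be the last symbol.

We compute FOLLOW(X) using the standard algorithm.
FOLLOW(S) starts with {$}.
FIRST(S) = {a, c}
FIRST(X) = {a, c}
FIRST(Y) = {a, c}
FIRST(Z) = {a}
FOLLOW(S) = {$, a, b, c}
FOLLOW(X) = {$, a, b, c}
FOLLOW(Y) = {a, b, c}
FOLLOW(Z) = {$, a, b, c}
Therefore, FOLLOW(X) = {$, a, b, c}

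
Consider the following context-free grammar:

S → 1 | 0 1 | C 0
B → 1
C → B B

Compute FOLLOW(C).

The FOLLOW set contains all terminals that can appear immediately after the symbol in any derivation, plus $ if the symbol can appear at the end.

We compute FOLLOW(C) using the standard algorithm.
FOLLOW(S) starts with {$}.
FIRST(B) = {1}
FIRST(C) = {1}
FIRST(S) = {0, 1}
FOLLOW(B) = {0, 1}
FOLLOW(C) = {0}
FOLLOW(S) = {$}
Therefore, FOLLOW(C) = {0}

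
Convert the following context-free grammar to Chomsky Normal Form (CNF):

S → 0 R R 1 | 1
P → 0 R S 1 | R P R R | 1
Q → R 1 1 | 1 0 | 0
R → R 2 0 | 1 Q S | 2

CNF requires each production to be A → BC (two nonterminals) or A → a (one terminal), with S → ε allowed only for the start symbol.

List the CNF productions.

T0 → 0; T1 → 1; S → 1; P → 1; Q → 0; T2 → 2; R → 2; S → T0 X0; X0 → R X1; X1 → R T1; P → T0 X2; X2 → R X3; X3 → S T1; P → R X4; X4 → P X5; X5 → R R; Q → R X6; X6 → T1 T1; Q → T1 T0; R → R X7; X7 → T2 T0; R → T1 X8; X8 → Q S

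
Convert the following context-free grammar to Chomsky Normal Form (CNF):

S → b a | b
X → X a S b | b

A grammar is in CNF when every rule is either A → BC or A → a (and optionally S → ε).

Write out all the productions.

TB → b; TA → a; S → b; X → b; S → TB TA; X → X X0; X0 → TA X1; X1 → S TB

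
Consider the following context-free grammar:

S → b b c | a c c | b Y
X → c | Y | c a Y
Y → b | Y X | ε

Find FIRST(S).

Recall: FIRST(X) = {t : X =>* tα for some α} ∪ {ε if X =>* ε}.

We compute FIRST(S) using the standard algorithm.
FIRST(S) = {a, b}
FIRST(X) = {b, c, ε}
FIRST(Y) = {b, c, ε}
Therefore, FIRST(S) = {a, b}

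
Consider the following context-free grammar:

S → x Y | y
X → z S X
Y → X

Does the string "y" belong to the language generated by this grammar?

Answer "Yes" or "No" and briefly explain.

Yes - a valid derivation exists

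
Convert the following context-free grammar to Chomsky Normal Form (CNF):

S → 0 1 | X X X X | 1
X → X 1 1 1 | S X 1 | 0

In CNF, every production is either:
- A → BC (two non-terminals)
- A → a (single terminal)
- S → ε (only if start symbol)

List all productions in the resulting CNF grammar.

T0 → 0; T1 → 1; S → 1; X → 0; S → T0 T1; S → X X0; X0 → X X1; X1 → X X; X → X X2; X2 → T1 X3; X3 → T1 T1; X → S X4; X4 → X T1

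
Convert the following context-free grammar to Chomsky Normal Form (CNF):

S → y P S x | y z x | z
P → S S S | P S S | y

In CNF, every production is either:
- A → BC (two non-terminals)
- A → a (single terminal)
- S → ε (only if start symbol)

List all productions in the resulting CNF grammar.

TY → y; TX → x; TZ → z; S → z; P → y; S → TY X0; X0 → P X1; X1 → S TX; S → TY X2; X2 → TZ TX; P → S X3; X3 → S S; P → P X4; X4 → S S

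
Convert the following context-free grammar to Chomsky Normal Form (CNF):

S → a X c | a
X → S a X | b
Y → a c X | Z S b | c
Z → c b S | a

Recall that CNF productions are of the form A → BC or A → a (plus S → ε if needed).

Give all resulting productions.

TA → a; TC → c; S → a; X → b; TB → b; Y → c; Z → a; S → TA X0; X0 → X TC; X → S X1; X1 → TA X; Y → TA X2; X2 → TC X; Y → Z X3; X3 → S TB; Z → TC X4; X4 → TB S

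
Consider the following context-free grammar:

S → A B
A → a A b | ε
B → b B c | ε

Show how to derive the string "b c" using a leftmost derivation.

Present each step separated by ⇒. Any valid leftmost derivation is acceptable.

S ⇒ A B ⇒ B ⇒ b B c ⇒ b c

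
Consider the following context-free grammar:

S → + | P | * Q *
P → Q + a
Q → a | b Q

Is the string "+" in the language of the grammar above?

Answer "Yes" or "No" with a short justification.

Yes - a valid derivation exists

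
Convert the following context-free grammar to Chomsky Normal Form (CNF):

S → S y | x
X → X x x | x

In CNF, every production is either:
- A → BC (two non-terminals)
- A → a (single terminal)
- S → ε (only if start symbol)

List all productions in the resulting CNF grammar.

TY → y; S → x; TX → x; X → x; S → S TY; X → X X0; X0 → TX TX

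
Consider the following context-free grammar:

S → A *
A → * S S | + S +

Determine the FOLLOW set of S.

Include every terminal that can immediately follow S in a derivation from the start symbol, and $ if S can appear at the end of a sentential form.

We compute FOLLOW(S) using the standard algorithm.
FOLLOW(S) starts with {$}.
FIRST(A) = {*, +}
FIRST(S) = {*, +}
FOLLOW(A) = {*}
FOLLOW(S) = {$, *, +}
Therefore, FOLLOW(S) = {$, *, +}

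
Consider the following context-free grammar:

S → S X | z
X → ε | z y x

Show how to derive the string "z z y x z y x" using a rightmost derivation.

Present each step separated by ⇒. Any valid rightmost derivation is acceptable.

S ⇒ S X ⇒ S z y x ⇒ S X z y x ⇒ S z y x z y x ⇒ z z y x z y x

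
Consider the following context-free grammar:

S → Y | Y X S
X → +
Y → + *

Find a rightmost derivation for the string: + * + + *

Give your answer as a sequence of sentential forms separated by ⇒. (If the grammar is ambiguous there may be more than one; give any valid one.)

S ⇒ Y X S ⇒ Y X Y ⇒ Y X + * ⇒ Y + + * ⇒ + * + + *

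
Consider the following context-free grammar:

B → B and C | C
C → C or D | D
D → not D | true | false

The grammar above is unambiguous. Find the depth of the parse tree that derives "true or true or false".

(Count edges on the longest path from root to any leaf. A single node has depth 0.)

5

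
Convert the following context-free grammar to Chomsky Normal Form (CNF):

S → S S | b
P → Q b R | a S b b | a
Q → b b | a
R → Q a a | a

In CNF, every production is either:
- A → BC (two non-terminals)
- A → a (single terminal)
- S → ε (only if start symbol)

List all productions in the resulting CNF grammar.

S → b; TB → b; TA → a; P → a; Q → a; R → a; S → S S; P → Q X0; X0 → TB R; P → TA X1; X1 → S X2; X2 → TB TB; Q → TB TB; R → Q X3; X3 → TA TA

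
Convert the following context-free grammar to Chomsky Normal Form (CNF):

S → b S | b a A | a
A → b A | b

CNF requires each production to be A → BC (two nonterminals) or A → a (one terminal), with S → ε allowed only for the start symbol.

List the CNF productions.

TB → b; TA → a; S → a; A → b; S → TB S; S → TB X0; X0 → TA A; A → TB A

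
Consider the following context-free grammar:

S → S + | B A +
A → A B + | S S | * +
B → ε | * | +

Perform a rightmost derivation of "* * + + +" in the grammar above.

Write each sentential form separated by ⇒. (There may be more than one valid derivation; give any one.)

S ⇒ S + ⇒ B A + + ⇒ B * + + + ⇒ * * + + +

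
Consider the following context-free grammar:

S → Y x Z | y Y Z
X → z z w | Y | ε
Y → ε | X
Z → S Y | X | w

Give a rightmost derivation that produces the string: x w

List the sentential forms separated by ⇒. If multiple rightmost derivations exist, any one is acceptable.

S ⇒ Y x Z ⇒ Y x w ⇒ x w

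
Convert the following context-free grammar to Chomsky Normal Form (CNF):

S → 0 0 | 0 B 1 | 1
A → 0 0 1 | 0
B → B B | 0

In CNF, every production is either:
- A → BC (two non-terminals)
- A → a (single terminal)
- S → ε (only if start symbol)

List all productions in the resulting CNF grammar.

T0 → 0; T1 → 1; S → 1; A → 0; B → 0; S → T0 T0; S → T0 X0; X0 → B T1; A → T0 X1; X1 → T0 T1; B → B B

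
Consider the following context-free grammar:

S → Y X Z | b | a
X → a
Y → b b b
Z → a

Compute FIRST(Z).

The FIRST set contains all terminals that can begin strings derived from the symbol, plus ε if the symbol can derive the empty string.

We compute FIRST(Z) using the standard algorithm.
FIRST(S) = {a, b}
FIRST(X) = {a}
FIRST(Y) = {b}
FIRST(Z) = {a}
Therefore, FIRST(Z) = {a}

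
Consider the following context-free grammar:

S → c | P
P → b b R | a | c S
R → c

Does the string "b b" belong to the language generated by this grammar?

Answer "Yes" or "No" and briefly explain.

No - no valid derivation exists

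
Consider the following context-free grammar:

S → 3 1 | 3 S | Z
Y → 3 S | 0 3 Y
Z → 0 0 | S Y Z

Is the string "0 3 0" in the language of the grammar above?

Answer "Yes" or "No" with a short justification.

No - no valid derivation exists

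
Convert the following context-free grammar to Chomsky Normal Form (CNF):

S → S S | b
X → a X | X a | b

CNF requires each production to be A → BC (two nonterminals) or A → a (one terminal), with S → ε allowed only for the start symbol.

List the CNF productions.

S → b; TA → a; X → b; S → S S; X → TA X; X → X TA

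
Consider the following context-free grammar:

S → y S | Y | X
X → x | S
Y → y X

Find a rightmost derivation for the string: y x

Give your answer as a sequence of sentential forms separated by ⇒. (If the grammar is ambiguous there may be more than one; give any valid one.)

S ⇒ y S ⇒ y X ⇒ y x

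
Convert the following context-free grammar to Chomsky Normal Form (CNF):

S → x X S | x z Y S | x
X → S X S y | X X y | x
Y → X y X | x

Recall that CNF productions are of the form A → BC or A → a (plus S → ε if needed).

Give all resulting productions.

TX → x; TZ → z; S → x; TY → y; X → x; Y → x; S → TX X0; X0 → X S; S → TX X1; X1 → TZ X2; X2 → Y S; X → S X3; X3 → X X4; X4 → S TY; X → X X5; X5 → X TY; Y → X X6; X6 → TY X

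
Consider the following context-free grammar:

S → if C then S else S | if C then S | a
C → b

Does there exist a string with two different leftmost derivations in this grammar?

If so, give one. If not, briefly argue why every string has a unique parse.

Yes - the string 'if b then if b then a else a' has two distinct leftmost derivations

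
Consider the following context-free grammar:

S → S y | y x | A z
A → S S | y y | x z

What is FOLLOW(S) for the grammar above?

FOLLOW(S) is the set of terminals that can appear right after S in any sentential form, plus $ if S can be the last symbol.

We compute FOLLOW(S) using the standard algorithm.
FOLLOW(S) starts with {$}.
FIRST(A) = {x, y}
FIRST(S) = {x, y}
FOLLOW(A) = {z}
FOLLOW(S) = {$, x, y, z}
Therefore, FOLLOW(S) = {$, x, y, z}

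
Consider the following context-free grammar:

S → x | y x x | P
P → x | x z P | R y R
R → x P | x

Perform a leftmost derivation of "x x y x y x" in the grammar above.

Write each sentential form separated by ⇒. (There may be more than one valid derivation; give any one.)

S ⇒ P ⇒ R y R ⇒ x P y R ⇒ x R y R y R ⇒ x x y R y R ⇒ x x y x y R ⇒ x x y x y x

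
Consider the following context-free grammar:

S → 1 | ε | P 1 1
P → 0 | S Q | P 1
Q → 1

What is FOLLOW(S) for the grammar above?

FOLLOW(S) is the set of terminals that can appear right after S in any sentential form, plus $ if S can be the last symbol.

We compute FOLLOW(S) using the standard algorithm.
FOLLOW(S) starts with {$}.
FIRST(P) = {0, 1}
FIRST(Q) = {1}
FIRST(S) = {0, 1, ε}
FOLLOW(P) = {1}
FOLLOW(Q) = {1}
FOLLOW(S) = {$, 1}
Therefore, FOLLOW(S) = {$, 1}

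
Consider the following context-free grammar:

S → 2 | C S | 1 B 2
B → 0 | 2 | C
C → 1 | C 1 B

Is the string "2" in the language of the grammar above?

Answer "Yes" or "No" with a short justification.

Yes - a valid derivation exists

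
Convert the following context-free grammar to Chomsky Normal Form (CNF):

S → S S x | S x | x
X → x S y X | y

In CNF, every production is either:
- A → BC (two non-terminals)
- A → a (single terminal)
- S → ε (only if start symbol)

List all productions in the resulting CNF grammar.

TX → x; S → x; TY → y; X → y; S → S X0; X0 → S TX; S → S TX; X → TX X1; X1 → S X2; X2 → TY X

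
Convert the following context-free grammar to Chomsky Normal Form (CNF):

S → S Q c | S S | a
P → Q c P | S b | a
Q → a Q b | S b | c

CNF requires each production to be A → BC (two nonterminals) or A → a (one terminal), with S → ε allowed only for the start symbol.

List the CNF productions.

TC → c; S → a; TB → b; P → a; TA → a; Q → c; S → S X0; X0 → Q TC; S → S S; P → Q X1; X1 → TC P; P → S TB; Q → TA X2; X2 → Q TB; Q → S TB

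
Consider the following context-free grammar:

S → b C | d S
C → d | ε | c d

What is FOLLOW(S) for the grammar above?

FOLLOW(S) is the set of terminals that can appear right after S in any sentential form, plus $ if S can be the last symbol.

We compute FOLLOW(S) using the standard algorithm.
FOLLOW(S) starts with {$}.
FIRST(C) = {c, d, ε}
FIRST(S) = {b, d}
FOLLOW(C) = {$}
FOLLOW(S) = {$}
Therefore, FOLLOW(S) = {$}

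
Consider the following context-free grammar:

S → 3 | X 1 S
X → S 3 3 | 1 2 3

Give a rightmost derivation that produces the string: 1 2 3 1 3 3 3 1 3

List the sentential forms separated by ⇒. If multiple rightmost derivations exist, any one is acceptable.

S ⇒ X 1 S ⇒ X 1 3 ⇒ S 3 3 1 3 ⇒ X 1 S 3 3 1 3 ⇒ X 1 3 3 3 1 3 ⇒ 1 2 3 1 3 3 3 1 3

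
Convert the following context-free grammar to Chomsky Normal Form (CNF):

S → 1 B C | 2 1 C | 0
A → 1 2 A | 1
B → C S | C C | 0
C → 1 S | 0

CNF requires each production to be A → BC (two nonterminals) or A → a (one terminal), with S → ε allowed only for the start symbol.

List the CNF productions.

T1 → 1; T2 → 2; S → 0; A → 1; B → 0; C → 0; S → T1 X0; X0 → B C; S → T2 X1; X1 → T1 C; A → T1 X2; X2 → T2 A; B → C S; B → C C; C → T1 S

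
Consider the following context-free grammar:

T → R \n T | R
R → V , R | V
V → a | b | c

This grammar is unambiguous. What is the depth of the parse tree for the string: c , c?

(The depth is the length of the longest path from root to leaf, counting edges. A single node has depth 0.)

4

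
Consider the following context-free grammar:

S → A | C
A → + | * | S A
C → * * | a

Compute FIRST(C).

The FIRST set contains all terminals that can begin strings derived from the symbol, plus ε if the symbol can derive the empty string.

We compute FIRST(C) using the standard algorithm.
FIRST(A) = {*, +, a}
FIRST(C) = {*, a}
FIRST(S) = {*, +, a}
Therefore, FIRST(C) = {*, a}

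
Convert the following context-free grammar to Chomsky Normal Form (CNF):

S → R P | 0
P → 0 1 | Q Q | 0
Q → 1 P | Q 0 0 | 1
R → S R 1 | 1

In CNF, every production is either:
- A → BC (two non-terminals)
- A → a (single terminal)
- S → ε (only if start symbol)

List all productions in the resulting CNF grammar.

S → 0; T0 → 0; T1 → 1; P → 0; Q → 1; R → 1; S → R P; P → T0 T1; P → Q Q; Q → T1 P; Q → Q X0; X0 → T0 T0; R → S X1; X1 → R T1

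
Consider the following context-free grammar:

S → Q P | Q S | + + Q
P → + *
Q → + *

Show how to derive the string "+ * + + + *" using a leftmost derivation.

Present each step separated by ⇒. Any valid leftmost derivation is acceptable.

S ⇒ Q S ⇒ + * S ⇒ + * + + Q ⇒ + * + + + *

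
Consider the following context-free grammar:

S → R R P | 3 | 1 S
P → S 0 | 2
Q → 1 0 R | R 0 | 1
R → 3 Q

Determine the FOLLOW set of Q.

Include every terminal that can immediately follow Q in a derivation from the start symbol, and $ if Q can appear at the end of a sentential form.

We compute FOLLOW(Q) using the standard algorithm.
FOLLOW(S) starts with {$}.
FIRST(P) = {1, 2, 3}
FIRST(Q) = {1, 3}
FIRST(R) = {3}
FIRST(S) = {1, 3}
FOLLOW(P) = {$, 0}
FOLLOW(Q) = {0, 1, 2, 3}
FOLLOW(R) = {0, 1, 2, 3}
FOLLOW(S) = {$, 0}
Therefore, FOLLOW(Q) = {0, 1, 2, 3}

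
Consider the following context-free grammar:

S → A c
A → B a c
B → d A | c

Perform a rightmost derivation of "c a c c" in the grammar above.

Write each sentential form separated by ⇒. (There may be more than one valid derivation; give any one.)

S ⇒ A c ⇒ B a c c ⇒ c a c c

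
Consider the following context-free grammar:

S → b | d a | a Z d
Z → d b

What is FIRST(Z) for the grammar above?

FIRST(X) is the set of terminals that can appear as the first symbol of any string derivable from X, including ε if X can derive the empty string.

We compute FIRST(Z) using the standard algorithm.
FIRST(S) = {a, b, d}
FIRST(Z) = {d}
Therefore, FIRST(Z) = {d}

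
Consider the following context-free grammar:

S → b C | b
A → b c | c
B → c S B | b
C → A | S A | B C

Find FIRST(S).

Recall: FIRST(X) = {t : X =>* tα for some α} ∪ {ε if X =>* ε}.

We compute FIRST(S) using the standard algorithm.
FIRST(A) = {b, c}
FIRST(B) = {b, c}
FIRST(C) = {b, c}
FIRST(S) = {b}
Therefore, FIRST(S) = {b}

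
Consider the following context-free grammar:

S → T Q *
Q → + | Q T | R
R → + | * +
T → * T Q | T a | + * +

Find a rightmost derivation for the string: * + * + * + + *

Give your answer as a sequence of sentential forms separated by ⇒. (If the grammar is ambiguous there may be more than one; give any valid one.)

S ⇒ T Q * ⇒ T + * ⇒ * T Q + * ⇒ * T R + * ⇒ * T * + + * ⇒ * + * + * + + *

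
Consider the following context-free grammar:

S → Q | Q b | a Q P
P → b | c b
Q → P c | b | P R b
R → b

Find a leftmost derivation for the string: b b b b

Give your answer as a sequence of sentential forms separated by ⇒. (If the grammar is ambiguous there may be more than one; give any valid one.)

S ⇒ Q b ⇒ P R b b ⇒ b R b b ⇒ b b b b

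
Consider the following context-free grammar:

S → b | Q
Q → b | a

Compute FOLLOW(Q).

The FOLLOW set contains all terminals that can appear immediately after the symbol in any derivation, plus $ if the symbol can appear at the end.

We compute FOLLOW(Q) using the standard algorithm.
FOLLOW(S) starts with {$}.
FIRST(Q) = {a, b}
FIRST(S) = {a, b}
FOLLOW(Q) = {$}
FOLLOW(S) = {$}
Therefore, FOLLOW(Q) = {$}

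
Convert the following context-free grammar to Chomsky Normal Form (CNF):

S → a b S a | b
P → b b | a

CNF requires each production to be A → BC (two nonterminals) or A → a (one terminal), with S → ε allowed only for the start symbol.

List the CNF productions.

TA → a; TB → b; S → b; P → a; S → TA X0; X0 → TB X1; X1 → S TA; P → TB TB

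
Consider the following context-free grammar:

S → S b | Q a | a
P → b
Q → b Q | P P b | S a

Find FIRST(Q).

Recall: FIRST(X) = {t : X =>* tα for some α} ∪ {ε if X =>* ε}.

We compute FIRST(Q) using the standard algorithm.
FIRST(P) = {b}
FIRST(Q) = {a, b}
FIRST(S) = {a, b}
Therefore, FIRST(Q) = {a, b}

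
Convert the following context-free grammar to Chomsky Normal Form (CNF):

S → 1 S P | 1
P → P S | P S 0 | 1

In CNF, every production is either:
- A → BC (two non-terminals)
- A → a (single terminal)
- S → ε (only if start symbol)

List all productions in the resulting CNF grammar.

T1 → 1; S → 1; T0 → 0; P → 1; S → T1 X0; X0 → S P; P → P S; P → P X1; X1 → S T0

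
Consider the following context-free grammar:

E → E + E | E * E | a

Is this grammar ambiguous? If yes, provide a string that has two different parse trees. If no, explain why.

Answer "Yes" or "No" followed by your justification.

Yes - the string 'a * a * a + a * a' has two distinct leftmost derivations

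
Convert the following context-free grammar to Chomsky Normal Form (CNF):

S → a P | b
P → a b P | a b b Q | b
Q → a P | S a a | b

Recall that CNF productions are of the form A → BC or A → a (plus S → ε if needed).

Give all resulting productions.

TA → a; S → b; TB → b; P → b; Q → b; S → TA P; P → TA X0; X0 → TB P; P → TA X1; X1 → TB X2; X2 → TB Q; Q → TA P; Q → S X3; X3 → TA TA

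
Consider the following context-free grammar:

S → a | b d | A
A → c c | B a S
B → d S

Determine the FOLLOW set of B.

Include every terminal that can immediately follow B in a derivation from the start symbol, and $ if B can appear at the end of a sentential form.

We compute FOLLOW(B) using the standard algorithm.
FOLLOW(S) starts with {$}.
FIRST(A) = {c, d}
FIRST(B) = {d}
FIRST(S) = {a, b, c, d}
FOLLOW(A) = {$, a}
FOLLOW(B) = {a}
FOLLOW(S) = {$, a}
Therefore, FOLLOW(B) = {a}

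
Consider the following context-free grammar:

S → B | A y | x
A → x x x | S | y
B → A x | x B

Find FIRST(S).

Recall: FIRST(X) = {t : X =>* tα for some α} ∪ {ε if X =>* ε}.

We compute FIRST(S) using the standard algorithm.
FIRST(A) = {x, y}
FIRST(B) = {x, y}
FIRST(S) = {x, y}
Therefore, FIRST(S) = {x, y}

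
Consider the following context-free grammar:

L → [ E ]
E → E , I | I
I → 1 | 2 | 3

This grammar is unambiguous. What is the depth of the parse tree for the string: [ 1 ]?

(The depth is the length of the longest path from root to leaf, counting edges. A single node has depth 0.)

3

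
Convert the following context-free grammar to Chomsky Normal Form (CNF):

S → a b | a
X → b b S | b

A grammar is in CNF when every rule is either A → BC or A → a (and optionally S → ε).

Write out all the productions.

TA → a; TB → b; S → a; X → b; S → TA TB; X → TB X0; X0 → TB S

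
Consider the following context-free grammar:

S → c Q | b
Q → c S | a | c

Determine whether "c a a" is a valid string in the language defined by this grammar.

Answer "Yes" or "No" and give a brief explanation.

No - no valid derivation exists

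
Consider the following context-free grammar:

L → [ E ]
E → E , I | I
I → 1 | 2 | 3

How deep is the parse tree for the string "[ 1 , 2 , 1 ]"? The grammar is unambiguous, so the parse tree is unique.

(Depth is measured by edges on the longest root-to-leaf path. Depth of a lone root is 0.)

5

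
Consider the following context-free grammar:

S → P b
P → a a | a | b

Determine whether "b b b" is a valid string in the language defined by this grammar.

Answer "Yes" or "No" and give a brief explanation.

No - no valid derivation exists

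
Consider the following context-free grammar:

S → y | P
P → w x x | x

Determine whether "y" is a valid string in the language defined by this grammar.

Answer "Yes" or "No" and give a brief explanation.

Yes - a valid derivation exists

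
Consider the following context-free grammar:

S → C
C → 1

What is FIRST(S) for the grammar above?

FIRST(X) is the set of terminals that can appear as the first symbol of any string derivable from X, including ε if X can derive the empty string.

We compute FIRST(S) using the standard algorithm.
FIRST(C) = {1}
FIRST(S) = {1}
Therefore, FIRST(S) = {1}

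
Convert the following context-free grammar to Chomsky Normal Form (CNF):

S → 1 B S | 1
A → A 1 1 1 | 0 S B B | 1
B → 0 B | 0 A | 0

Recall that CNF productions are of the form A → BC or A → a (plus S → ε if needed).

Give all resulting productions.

T1 → 1; S → 1; T0 → 0; A → 1; B → 0; S → T1 X0; X0 → B S; A → A X1; X1 → T1 X2; X2 → T1 T1; A → T0 X3; X3 → S X4; X4 → B B; B → T0 B; B → T0 A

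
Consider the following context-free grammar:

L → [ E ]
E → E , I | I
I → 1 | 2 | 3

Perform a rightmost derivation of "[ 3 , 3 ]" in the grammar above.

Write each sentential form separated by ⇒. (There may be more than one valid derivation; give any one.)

L ⇒ [ E ] ⇒ [ E , I ] ⇒ [ E , 3 ] ⇒ [ I , 3 ] ⇒ [ 3 , 3 ]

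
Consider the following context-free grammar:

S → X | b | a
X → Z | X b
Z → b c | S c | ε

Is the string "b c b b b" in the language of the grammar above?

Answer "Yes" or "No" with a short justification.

Yes - a valid derivation exists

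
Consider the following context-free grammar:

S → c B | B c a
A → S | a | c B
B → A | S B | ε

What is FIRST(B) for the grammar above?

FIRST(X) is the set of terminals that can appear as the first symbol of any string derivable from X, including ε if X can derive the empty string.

We compute FIRST(B) using the standard algorithm.
FIRST(A) = {a, c}
FIRST(B) = {a, c, ε}
FIRST(S) = {a, c}
Therefore, FIRST(B) = {a, c, ε}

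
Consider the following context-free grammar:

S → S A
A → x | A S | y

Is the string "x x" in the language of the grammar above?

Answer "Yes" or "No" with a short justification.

No - no valid derivation exists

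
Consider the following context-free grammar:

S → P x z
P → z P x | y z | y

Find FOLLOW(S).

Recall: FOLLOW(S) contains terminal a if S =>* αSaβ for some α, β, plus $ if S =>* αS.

We compute FOLLOW(S) using the standard algorithm.
FOLLOW(S) starts with {$}.
FIRST(P) = {y, z}
FIRST(S) = {y, z}
FOLLOW(P) = {x}
FOLLOW(S) = {$}
Therefore, FOLLOW(S) = {$}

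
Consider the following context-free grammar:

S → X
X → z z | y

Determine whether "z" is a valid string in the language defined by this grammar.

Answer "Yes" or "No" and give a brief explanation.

No - no valid derivation exists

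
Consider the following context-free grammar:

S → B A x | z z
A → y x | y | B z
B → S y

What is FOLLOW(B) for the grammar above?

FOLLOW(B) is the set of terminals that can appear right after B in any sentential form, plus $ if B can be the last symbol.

We compute FOLLOW(B) using the standard algorithm.
FOLLOW(S) starts with {$}.
FIRST(A) = {y, z}
FIRST(B) = {z}
FIRST(S) = {z}
FOLLOW(A) = {x}
FOLLOW(B) = {y, z}
FOLLOW(S) = {$, y}
Therefore, FOLLOW(B) = {y, z}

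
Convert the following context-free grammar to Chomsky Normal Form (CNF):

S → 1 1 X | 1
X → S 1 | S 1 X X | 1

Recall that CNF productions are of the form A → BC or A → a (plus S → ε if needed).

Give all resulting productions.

T1 → 1; S → 1; X → 1; S → T1 X0; X0 → T1 X; X → S T1; X → S X1; X1 → T1 X2; X2 → X X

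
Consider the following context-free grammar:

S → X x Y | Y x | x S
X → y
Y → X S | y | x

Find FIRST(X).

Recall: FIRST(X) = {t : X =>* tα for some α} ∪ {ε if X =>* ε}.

We compute FIRST(X) using the standard algorithm.
FIRST(S) = {x, y}
FIRST(X) = {y}
FIRST(Y) = {x, y}
Therefore, FIRST(X) = {y}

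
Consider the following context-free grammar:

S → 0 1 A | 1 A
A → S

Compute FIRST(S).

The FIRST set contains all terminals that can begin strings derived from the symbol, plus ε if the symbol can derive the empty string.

We compute FIRST(S) using the standard algorithm.
FIRST(A) = {0, 1}
FIRST(S) = {0, 1}
Therefore, FIRST(S) = {0, 1}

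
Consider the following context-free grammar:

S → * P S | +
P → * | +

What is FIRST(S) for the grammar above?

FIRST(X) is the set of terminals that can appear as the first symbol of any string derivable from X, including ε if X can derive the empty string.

We compute FIRST(S) using the standard algorithm.
FIRST(P) = {*, +}
FIRST(S) = {*, +}
Therefore, FIRST(S) = {*, +}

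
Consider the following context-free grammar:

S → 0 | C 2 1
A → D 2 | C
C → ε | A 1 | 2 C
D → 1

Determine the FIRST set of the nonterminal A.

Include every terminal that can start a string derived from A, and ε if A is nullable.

We compute FIRST(A) using the standard algorithm.
FIRST(A) = {1, 2, ε}
FIRST(C) = {1, 2, ε}
FIRST(D) = {1}
FIRST(S) = {0, 1, 2}
Therefore, FIRST(A) = {1, 2, ε}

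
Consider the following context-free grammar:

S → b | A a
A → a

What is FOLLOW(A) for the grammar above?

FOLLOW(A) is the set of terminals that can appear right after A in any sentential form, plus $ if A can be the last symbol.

We compute FOLLOW(A) using the standard algorithm.
FOLLOW(S) starts with {$}.
FIRST(A) = {a}
FIRST(S) = {a, b}
FOLLOW(A) = {a}
FOLLOW(S) = {$}
Therefore, FOLLOW(A) = {a}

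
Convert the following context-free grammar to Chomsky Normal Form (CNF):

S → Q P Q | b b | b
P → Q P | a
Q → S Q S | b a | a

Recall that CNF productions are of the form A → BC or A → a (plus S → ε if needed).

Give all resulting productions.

TB → b; S → b; P → a; TA → a; Q → a; S → Q X0; X0 → P Q; S → TB TB; P → Q P; Q → S X1; X1 → Q S; Q → TB TA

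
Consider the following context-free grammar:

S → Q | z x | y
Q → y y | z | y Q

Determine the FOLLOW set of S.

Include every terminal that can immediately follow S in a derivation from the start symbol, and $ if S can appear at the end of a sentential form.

We compute FOLLOW(S) using the standard algorithm.
FOLLOW(S) starts with {$}.
FIRST(Q) = {y, z}
FIRST(S) = {y, z}
FOLLOW(Q) = {$}
FOLLOW(S) = {$}
Therefore, FOLLOW(S) = {$}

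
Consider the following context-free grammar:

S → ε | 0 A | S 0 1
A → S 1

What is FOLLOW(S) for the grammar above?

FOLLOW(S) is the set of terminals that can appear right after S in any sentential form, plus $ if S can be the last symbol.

We compute FOLLOW(S) using the standard algorithm.
FOLLOW(S) starts with {$}.
FIRST(A) = {0, 1}
FIRST(S) = {0, ε}
FOLLOW(A) = {$, 0, 1}
FOLLOW(S) = {$, 0, 1}
Therefore, FOLLOW(S) = {$, 0, 1}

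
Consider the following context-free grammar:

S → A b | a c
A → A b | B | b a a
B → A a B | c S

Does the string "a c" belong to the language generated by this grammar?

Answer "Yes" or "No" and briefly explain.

Yes - a valid derivation exists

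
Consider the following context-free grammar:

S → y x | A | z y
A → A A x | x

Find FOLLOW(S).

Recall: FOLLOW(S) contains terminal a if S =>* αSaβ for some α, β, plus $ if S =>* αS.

We compute FOLLOW(S) using the standard algorithm.
FOLLOW(S) starts with {$}.
FIRST(A) = {x}
FIRST(S) = {x, y, z}
FOLLOW(A) = {$, x}
FOLLOW(S) = {$}
Therefore, FOLLOW(S) = {$}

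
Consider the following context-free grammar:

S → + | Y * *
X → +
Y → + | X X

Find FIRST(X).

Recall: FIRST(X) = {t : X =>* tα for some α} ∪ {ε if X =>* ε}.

We compute FIRST(X) using the standard algorithm.
FIRST(S) = {+}
FIRST(X) = {+}
FIRST(Y) = {+}
Therefore, FIRST(X) = {+}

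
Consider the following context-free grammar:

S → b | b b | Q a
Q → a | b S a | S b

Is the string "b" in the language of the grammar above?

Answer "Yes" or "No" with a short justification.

Yes - a valid derivation exists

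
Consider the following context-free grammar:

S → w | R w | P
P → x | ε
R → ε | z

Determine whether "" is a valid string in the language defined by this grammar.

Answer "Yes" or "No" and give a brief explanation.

Yes - a valid derivation exists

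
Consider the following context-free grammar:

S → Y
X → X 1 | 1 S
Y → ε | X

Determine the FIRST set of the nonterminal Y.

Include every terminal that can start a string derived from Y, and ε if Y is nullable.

We compute FIRST(Y) using the standard algorithm.
FIRST(S) = {1, ε}
FIRST(X) = {1}
FIRST(Y) = {1, ε}
Therefore, FIRST(Y) = {1, ε}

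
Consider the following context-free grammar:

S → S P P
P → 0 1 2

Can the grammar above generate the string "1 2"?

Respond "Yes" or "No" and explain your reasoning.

No - no valid derivation exists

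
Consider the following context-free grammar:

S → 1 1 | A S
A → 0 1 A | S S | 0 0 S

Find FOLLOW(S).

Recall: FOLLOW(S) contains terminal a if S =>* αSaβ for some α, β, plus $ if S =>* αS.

We compute FOLLOW(S) using the standard algorithm.
FOLLOW(S) starts with {$}.
FIRST(A) = {0, 1}
FIRST(S) = {0, 1}
FOLLOW(A) = {0, 1}
FOLLOW(S) = {$, 0, 1}
Therefore, FOLLOW(S) = {$, 0, 1}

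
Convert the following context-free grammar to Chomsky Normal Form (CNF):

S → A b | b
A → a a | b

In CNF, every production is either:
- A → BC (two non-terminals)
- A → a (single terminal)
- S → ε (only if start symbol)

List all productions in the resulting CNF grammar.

TB → b; S → b; TA → a; A → b; S → A TB; A → TA TA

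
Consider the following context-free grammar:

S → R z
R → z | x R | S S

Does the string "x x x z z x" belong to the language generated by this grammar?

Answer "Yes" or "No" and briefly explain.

No - no valid derivation exists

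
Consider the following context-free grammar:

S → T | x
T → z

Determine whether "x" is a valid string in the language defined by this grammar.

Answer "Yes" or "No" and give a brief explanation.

Yes - a valid derivation exists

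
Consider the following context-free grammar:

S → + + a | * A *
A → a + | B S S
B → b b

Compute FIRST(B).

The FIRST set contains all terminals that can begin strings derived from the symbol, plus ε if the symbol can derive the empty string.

We compute FIRST(B) using the standard algorithm.
FIRST(A) = {a, b}
FIRST(B) = {b}
FIRST(S) = {*, +}
Therefore, FIRST(B) = {b}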